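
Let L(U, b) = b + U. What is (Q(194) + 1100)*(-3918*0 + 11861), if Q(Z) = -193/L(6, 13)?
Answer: 245605727/19 ≈ 1.2927e+7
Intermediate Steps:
L(U, b) = U + b
Q(Z) = -193/19 (Q(Z) = -193/(6 + 13) = -193/19)
(Q(194) + 1100)*(-3918*0 + 11861) = (-193/19 + 1100)*(-3918*0 + 11861) = 20707*(0 + 11861)/19 = (20707/19)*11861 = 245605727/19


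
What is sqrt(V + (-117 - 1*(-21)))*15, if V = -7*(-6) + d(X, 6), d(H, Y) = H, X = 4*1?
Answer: 75*I*sqrt(2) ≈ 106.07*I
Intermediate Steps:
X = 4
V = 46 (V = -7*(-6) + 4 = 42 + 4 = 46)
sqrt(V + (-117 - 1*(-21)))*15 = sqrt(46 + (-117 - 1*(-21)))*15 = sqrt(46 + (-117 + 21))*15 = sqrt(46 - 96)*15 = sqrt(-50)*15 = (5*I*sqrt(2))*15 = 75*I*sqrt(2)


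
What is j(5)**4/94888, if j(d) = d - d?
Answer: 0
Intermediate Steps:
j(d) = 0
j(5)**4/94888 = 0**4/94888 = 0*(1/94888) = 0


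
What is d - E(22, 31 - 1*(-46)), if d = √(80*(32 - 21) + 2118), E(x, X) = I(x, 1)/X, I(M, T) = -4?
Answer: 4/77 + √2998 ≈ 54.806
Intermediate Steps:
E(x, X) = -4/X
d = √2998 (d = √(80*11 + 2118) = √(880 + 2118) = √2998 ≈ 54.754)
d - E(22, 31 - 1*(-46)) = √2998 - (-4)/(31 - 1*(-46)) = √2998 - (-4)/(31 + 46) = √2998 - (-4)/77 = √2998 - 1*(-4/77) = √2998 + 4/77 = 4/77 + √2998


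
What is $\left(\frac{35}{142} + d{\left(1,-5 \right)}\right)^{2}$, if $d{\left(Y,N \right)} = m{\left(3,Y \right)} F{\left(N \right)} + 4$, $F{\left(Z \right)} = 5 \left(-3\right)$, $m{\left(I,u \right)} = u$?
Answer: $\frac{2331729}{20164} \approx 115.64$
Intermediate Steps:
$F{\left(Z \right)} = -15$
$d{\left(Y,N \right)} = 4 - 15 Y$ ($d{\left(Y,N \right)} = Y \left(-15\right) + 4 = - 15 Y + 4 = 4 - 15 Y$)
$\left(\frac{35}{142} + d{\left(1,-5 \right)}\right)^{2} = \left(\frac{35}{142} + \left(4 - 15\right)\right)^{2} = \left(35 \cdot \frac{1}{142} + \left(4 - 15\right)\right)^{2} = \left(\frac{35}{142} - 11\right)^{2} = \left(- \frac{1527}{142}\right)^{2} = \frac{2331729}{20164}$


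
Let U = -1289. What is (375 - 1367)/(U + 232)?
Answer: 992/1057 ≈ 0.93851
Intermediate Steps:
(375 - 1367)/(U + 232) = (375 - 1367)/(-1289 + 232) = -992/(-1057) = -992*(-1/1057) = 992/1057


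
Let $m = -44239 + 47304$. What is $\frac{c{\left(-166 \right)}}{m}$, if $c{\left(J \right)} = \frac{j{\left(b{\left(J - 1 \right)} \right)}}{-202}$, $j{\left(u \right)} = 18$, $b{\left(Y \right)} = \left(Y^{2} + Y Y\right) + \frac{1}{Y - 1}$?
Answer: $- \frac{9}{309565} \approx -2.9073 \cdot 10^{-5}$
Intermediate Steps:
$b{\left(Y \right)} = \frac{1}{-1 + Y} + 2 Y^{2}$ ($b{\left(Y \right)} = \left(Y^{2} + Y^{2}\right) + \frac{1}{-1 + Y} = 2 Y^{2} + \frac{1}{-1 + Y} = \frac{1}{-1 + Y} + 2 Y^{2}$)
$m = 3065$
$c{\left(J \right)} = - \frac{9}{101}$ ($c{\left(J \right)} = \frac{18}{-202} = 18 \left(- \frac{1}{202}\right) = - \frac{9}{101}$)
$\frac{c{\left(-166 \right)}}{m} = - \frac{9}{101 \cdot 3065} = \left(- \frac{9}{101}\right) \frac{1}{3065} = - \frac{9}{309565}$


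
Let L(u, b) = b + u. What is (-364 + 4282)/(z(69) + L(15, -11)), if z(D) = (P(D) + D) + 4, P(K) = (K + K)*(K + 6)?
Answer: 3918/10427 ≈ 0.37576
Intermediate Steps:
P(K) = 2*K*(6 + K) (P(K) = (2*K)*(6 + K) = 2*K*(6 + K))
z(D) = 4 + D + 2*D*(6 + D) (z(D) = (2*D*(6 + D) + D) + 4 = (D + 2*D*(6 + D)) + 4 = 4 + D + 2*D*(6 + D))
(-364 + 4282)/(z(69) + L(15, -11)) = (-364 + 4282)/((4 + 69 + 2*69*(6 + 69)) + (-11 + 15)) = 3918/((4 + 69 + 2*69*75) + 4) = 3918/((4 + 69 + 10350) + 4) = 3918/(10423 + 4) = 3918/10427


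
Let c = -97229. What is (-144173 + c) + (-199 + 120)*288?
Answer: -264154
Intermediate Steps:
(-144173 + c) + (-199 + 120)*288 = (-144173 - 97229) + (-199 + 120)*288 = -241402 - 79*288 = -241402 - 22752 = -264154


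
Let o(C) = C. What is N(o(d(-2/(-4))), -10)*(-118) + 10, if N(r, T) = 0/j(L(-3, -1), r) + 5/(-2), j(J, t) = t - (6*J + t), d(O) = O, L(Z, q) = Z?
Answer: 305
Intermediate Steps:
j(J, t) = -6*J (j(J, t) = t - (t + 6*J) = t + (-t - 6*J) = -6*J)
N(r, T) = -5/2 (N(r, T) = 0/((-6*(-3))) + 5/(-2) = 0/18 + 5*(-½) = 0*(1/18) - 5/2 = 0 - 5/2 = -5/2)
N(o(d(-2/(-4))), -10)*(-118) + 10 = -5/2*(-118) + 10 = 295 + 10 = 305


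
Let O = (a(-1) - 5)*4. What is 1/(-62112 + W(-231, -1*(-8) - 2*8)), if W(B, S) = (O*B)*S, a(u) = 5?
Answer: -1/62112 ≈ -1.6100e-5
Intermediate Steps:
O = 0 (O = (5 - 5)*4 = 0*4 = 0)
W(B, S) = 0 (W(B, S) = (0*B)*S = 0*S = 0)
1/(-62112 + W(-231, -1*(-8) - 2*8)) = 1/(-62112 + 0) = 1/(-62112) = -1/62112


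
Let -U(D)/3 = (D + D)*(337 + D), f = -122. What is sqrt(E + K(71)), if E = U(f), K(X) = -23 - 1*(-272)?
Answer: sqrt(157629) ≈ 397.03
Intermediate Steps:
K(X) = 249 (K(X) = -23 + 272 = 249)
U(D) = -6*D*(337 + D) (U(D) = -3*(D + D)*(337 + D) = -3*2*D*(337 + D) = -6*D*(337 + D))
E = 157380 (E = -6*(-122)*(337 - 122) = -6*(-122)*215 = 157380)
sqrt(E + K(71)) = sqrt(157380 + 249) = sqrt(157629)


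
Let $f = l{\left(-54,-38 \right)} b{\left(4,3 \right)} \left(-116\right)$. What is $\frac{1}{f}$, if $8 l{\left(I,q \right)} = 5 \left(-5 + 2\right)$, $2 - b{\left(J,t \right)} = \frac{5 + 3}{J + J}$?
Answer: $\frac{2}{435} \approx 0.0045977$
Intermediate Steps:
$b{\left(J,t \right)} = 2 - \frac{4}{J}$ ($b{\left(J,t \right)} = 2 - \frac{5 + 3}{J + J} = 2 - \frac{8}{2 J} = 2 - 8 \frac{1}{2 J} = 2 - \frac{4}{J}$)
$l{\left(I,q \right)} = - \frac{15}{8}$ ($l{\left(I,q \right)} = \frac{5 \left(-5 + 2\right)}{8} = \frac{5 \left(-3\right)}{8} = \frac{1}{8} \left(-15\right) = - \frac{15}{8}$)
$f = \frac{435}{2}$ ($f = - \frac{15 \left(2 - \frac{4}{4}\right) \left(-116\right)}{8} = - \frac{15 \left(2 - 1\right) \left(-116\right)}{8} = - \frac{15 \cdot 1 \left(-116\right)}{8} = \left(- \frac{15}{8}\right) \left(-116\right) = \frac{435}{2} \approx 217.5$)
$\frac{1}{f} = \frac{1}{\frac{435}{2}} = \frac{2}{435}$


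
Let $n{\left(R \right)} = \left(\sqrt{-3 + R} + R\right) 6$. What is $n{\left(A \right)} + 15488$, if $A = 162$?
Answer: $16460 + 6 \sqrt{159} \approx 16536.0$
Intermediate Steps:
$n{\left(R \right)} = 6 R + 6 \sqrt{-3 + R}$ ($n{\left(R \right)} = \left(R + \sqrt{-3 + R}\right) 6 = 6 R + 6 \sqrt{-3 + R}$)
$n{\left(A \right)} + 15488 = \left(6 \cdot 162 + 6 \sqrt{-3 + 162}\right) + 15488 = \left(972 + 6 \sqrt{159}\right) + 15488 = 16460 + 6 \sqrt{159}$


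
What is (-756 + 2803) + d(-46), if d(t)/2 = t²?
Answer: 6279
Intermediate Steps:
d(t) = 2*t²
(-756 + 2803) + d(-46) = (-756 + 2803) + 2*(-46)² = 2047 + 2*2116 = 2047 + 4232 = 6279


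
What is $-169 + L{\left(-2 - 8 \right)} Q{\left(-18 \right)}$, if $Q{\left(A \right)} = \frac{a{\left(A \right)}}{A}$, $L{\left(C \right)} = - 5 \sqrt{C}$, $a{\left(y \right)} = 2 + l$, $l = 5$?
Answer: $-169 + \frac{35 i \sqrt{10}}{18} \approx -169.0 + 6.1489 i$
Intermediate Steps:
$a{\left(y \right)} = 7$ ($a{\left(y \right)} = 2 + 5 = 7$)
$Q{\left(A \right)} = \frac{7}{A}$
$-169 + L{\left(-2 - 8 \right)} Q{\left(-18 \right)} = -169 + - 5 \sqrt{-2 - 8} \frac{7}{-18} = -169 + - 5 \sqrt{-2 - 8} \cdot 7 \left(- \frac{1}{18}\right) = -169 + - 5 \sqrt{-10} \left(- \frac{7}{18}\right) = -169 + - 5 i \sqrt{10} \left(- \frac{7}{18}\right) = -169 + \frac{35 i \sqrt{10}}{18}$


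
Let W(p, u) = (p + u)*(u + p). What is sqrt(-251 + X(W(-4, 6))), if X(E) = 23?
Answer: 2*I*sqrt(57) ≈ 15.1*I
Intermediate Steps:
W(p, u) = (p + u)**2 (W(p, u) = (p + u)*(p + u) = (p + u)**2)
sqrt(-251 + X(W(-4, 6))) = sqrt(-251 + 23) = sqrt(-228) = 2*I*sqrt(57)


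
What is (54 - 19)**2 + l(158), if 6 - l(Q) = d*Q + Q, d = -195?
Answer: 31883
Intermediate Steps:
l(Q) = 6 + 194*Q (l(Q) = 6 - (-195*Q + Q) = 6 - (-194)*Q = 6 + 194*Q)
(54 - 19)**2 + l(158) = (54 - 19)**2 + (6 + 194*158) = 35**2 + (6 + 30652) = 1225 + 30658 = 31883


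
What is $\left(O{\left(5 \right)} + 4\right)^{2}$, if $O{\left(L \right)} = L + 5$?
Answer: $196$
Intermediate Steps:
$O{\left(L \right)} = 5 + L$
$\left(O{\left(5 \right)} + 4\right)^{2} = \left(\left(5 + 5\right) + 4\right)^{2} = \left(10 + 4\right)^{2} = 14^{2} = 196$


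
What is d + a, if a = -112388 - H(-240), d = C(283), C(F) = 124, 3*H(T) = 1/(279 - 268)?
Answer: -3704713/33 ≈ -1.1226e+5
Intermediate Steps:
H(T) = 1/33 (H(T) = 1/(3*(279 - 268)) = (⅓)/11 = (⅓)*(1/11) = 1/33)
d = 124
a = -3708805/33 (a = -112388 - 1*1/33 = -112388 - 1/33 = -3708805/33 ≈ -1.1239e+5)
d + a = 124 - 3708805/33 = -3704713/33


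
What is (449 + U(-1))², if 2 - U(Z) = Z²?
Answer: 202500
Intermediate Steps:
U(Z) = 2 - Z²
(449 + U(-1))² = (449 + (2 - 1*(-1)²))² = (449 + (2 - 1*1))² = (449 + (2 - 1))² = (449 + 1)² = 450² = 202500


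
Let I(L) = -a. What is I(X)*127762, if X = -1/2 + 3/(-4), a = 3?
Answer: -383286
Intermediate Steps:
X = -5/4 (X = -1*½ + 3*(-¼) = -½ - ¾ = -5/4 ≈ -1.2500)
I(L) = -3 (I(L) = -1*3 = -3)
I(X)*127762 = -3*127762 = -383286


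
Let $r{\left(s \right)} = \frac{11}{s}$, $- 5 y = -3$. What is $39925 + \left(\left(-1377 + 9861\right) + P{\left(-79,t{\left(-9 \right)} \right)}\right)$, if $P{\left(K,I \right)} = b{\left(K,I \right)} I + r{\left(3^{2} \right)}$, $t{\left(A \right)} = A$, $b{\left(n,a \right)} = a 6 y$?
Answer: $\frac{2191582}{45} \approx 48702.0$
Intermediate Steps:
$y = \frac{3}{5}$ ($y = \left(- \frac{1}{5}\right) \left(-3\right) = \frac{3}{5} \approx 0.6$)
$b{\left(n,a \right)} = \frac{18 a}{5}$ ($b{\left(n,a \right)} = a 6 \cdot \frac{3}{5} = 6 a \frac{3}{5} = \frac{18 a}{5}$)
$P{\left(K,I \right)} = \frac{11}{9} + \frac{18 I^{2}}{5}$ ($P{\left(K,I \right)} = \frac{18 I}{5} I + \frac{11}{3^{2}} = \frac{18 I^{2}}{5} + \frac{11}{9} = \frac{11}{9} + \frac{18 I^{2}}{5}$)
$39925 + \left(\left(-1377 + 9861\right) + P{\left(-79,t{\left(-9 \right)} \right)}\right) = 39925 + \left(\left(-1377 + 9861\right) + \left(\frac{11}{9} + \frac{18 \left(-9\right)^{2}}{5}\right)\right) = 39925 + \left(8484 + \left(\frac{11}{9} + \frac{18}{5} \cdot 81\right)\right) = 39925 + \left(8484 + \left(\frac{11}{9} + \frac{1458}{5}\right)\right) = 39925 + \left(8484 + \frac{13177}{45}\right) = 39925 + \frac{394957}{45} = \frac{2191582}{45}$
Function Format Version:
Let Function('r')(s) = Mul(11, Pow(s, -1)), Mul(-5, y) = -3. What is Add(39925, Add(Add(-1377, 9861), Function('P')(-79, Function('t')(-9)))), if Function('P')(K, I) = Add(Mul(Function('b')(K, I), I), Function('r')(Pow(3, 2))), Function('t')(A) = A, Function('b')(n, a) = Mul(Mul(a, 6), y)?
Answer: Rational(2191582, 45) ≈ 48702.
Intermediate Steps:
y = Rational(3, 5) (y = Mul(Rational(-1, 5), -3) = Rational(3, 5) ≈ 0.60000)
Function('b')(n, a) = Mul(Rational(18, 5), a) (Function('b')(n, a) = Mul(Mul(a, 6), Rational(3, 5)) = Mul(Mul(6, a), Rational(3, 5)) = Mul(Rational(18, 5), a))
Function('P')(K, I) = Add(Rational(11, 9), Mul(Rational(18, 5), Pow(I, 2))) (Function('P')(K, I) = Add(Mul(Mul(Rational(18, 5), I), I), Mul(11, Pow(Pow(3, 2), -1))) = Add(Mul(Rational(18, 5), Pow(I, 2)), Mul(11, Pow(9, -1))) = Add(Mul(Rational(18, 5), Pow(I, 2)), Mul(11, Rational(1, 9))) = Add(Mul(Rational(18, 5), Pow(I, 2)), Rational(11, 9)) = Add(Rational(11, 9), Mul(Rational(18, 5), Pow(I, 2))))
Add(39925, Add(Add(-1377, 9861), Function('P')(-79, Function('t')(-9)))) = Add(39925, Add(Add(-1377, 9861), Add(Rational(11, 9), Mul(Rational(18, 5), Pow(-9, 2))))) = Add(39925, Add(8484, Add(Rational(11, 9), Mul(Rational(18, 5), 81)))) = Add(39925, Add(8484, Add(Rational(11, 9), Rational(1458, 5)))) = Add(39925, Add(8484, Rational(13177, 45))) = Add(39925, Rational(394957, 45)) = Rational(2191582, 45)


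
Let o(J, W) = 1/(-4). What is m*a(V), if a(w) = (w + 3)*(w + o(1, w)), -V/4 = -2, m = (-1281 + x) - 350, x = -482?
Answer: -720533/4 ≈ -1.8013e+5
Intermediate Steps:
o(J, W) = -¼
m = -2113 (m = (-1281 - 482) - 350 = -1763 - 350 = -2113)
V = 8 (V = -4*(-2) = 8)
a(w) = (3 + w)*(-¼ + w) (a(w) = (w + 3)*(w - ¼) = (3 + w)*(-¼ + w))
m*a(V) = -2113*(-¾ + 8² + (11/4)*8) = -2113*(-¾ + 64 + 22) = -2113*341/4 = -720533/4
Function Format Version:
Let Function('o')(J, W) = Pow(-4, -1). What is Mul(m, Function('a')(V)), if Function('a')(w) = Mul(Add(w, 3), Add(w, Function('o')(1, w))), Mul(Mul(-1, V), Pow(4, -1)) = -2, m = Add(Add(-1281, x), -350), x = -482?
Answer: Rational(-720533, 4) ≈ -1.8013e+5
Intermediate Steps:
Function('o')(J, W) = Rational(-1, 4)
m = -2113 (m = Add(Add(-1281, -482), -350) = Add(-1763, -350) = -2113)
V = 8 (V = Mul(-4, -2) = 8)
Function('a')(w) = Mul(Add(3, w), Add(Rational(-1, 4), w)) (Function('a')(w) = Mul(Add(w, 3), Add(w, Rational(-1, 4))) = Mul(Add(3, w), Add(Rational(-1, 4), w)))
Mul(m, Function('a')(V)) = Mul(-2113, Add(Rational(-3, 4), Pow(8, 2), Mul(Rational(11, 4), 8))) = Mul(-2113, Add(Rational(-3, 4), 64, 22)) = Mul(-2113, Rational(341, 4)) = Rational(-720533, 4)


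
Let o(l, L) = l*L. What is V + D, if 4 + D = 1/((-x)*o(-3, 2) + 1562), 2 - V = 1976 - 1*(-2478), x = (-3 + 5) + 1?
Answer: -7040479/1580 ≈ -4456.0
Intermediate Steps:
o(l, L) = L*l
x = 3 (x = 2 + 1 = 3)
V = -4452 (V = 2 - (1976 - 1*(-2478)) = 2 - (1976 + 2478) = 2 - 1*4454 = 2 - 4454 = -4452)
D = -6319/1580 (D = -4 + 1/((-1*3)*(2*(-3)) + 1562) = -4 + 1/(-3*(-6) + 1562) = -4 + 1/(18 + 1562) = -4 + 1/1580 = -6319/1580 ≈ -3.9994)
V + D = -4452 - 6319/1580 = -7040479/1580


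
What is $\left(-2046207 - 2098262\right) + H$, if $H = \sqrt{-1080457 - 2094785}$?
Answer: $-4144469 + i \sqrt{3175242} \approx -4.1445 \cdot 10^{6} + 1781.9 i$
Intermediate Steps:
$H = i \sqrt{3175242}$ ($H = \sqrt{-3175242} = i \sqrt{3175242} \approx 1781.9 i$)
$\left(-2046207 - 2098262\right) + H = \left(-2046207 - 2098262\right) + i \sqrt{3175242} = -4144469 + i \sqrt{3175242}$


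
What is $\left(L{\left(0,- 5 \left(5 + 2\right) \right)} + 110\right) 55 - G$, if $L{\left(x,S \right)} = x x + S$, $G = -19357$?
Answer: $23482$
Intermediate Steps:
$L{\left(x,S \right)} = S + x^{2}$ ($L{\left(x,S \right)} = x^{2} + S = S + x^{2}$)
$\left(L{\left(0,- 5 \left(5 + 2\right) \right)} + 110\right) 55 - G = \left(\left(- 5 \left(5 + 2\right) + 0^{2}\right) + 110\right) 55 - -19357 = \left(\left(\left(-5\right) 7 + 0\right) + 110\right) 55 + 19357 = \left(\left(-35 + 0\right) + 110\right) 55 + 19357 = \left(-35 + 110\right) 55 + 19357 = 75 \cdot 55 + 19357 = 4125 + 19357 = 23482$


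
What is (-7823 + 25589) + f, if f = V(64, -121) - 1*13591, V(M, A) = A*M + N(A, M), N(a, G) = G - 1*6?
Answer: -3511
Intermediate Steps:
N(a, G) = -6 + G (N(a, G) = G - 6 = -6 + G)
V(M, A) = -6 + M + A*M (V(M, A) = A*M + (-6 + M) = -6 + M + A*M)
f = -21277 (f = (-6 + 64 - 121*64) - 1*13591 = (-6 + 64 - 7744) - 13591 = -7686 - 13591 = -21277)
(-7823 + 25589) + f = (-7823 + 25589) - 21277 = 17766 - 21277 = -3511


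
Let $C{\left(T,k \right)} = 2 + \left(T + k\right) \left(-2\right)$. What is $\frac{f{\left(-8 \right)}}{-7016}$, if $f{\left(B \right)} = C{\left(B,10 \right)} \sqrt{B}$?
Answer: $\frac{i \sqrt{2}}{1754} \approx 0.00080628 i$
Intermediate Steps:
$C{\left(T,k \right)} = 2 - 2 T - 2 k$ ($C{\left(T,k \right)} = 2 - \left(2 T + 2 k\right) = 2 - 2 T - 2 k$)
$f{\left(B \right)} = \sqrt{B} \left(-18 - 2 B\right)$ ($f{\left(B \right)} = \left(2 - 2 B - 20\right) \sqrt{B} = \left(-18 - 2 B\right) \sqrt{B} = \sqrt{B} \left(-18 - 2 B\right)$)
$\frac{f{\left(-8 \right)}}{-7016} = \frac{2 \sqrt{-8} \left(-9 - -8\right)}{-7016} = 2 \cdot 2 i \sqrt{2} \left(-9 + 8\right) \left(- \frac{1}{7016}\right) = 2 \cdot 2 i \sqrt{2} \left(-1\right) \left(- \frac{1}{7016}\right) = - 4 i \sqrt{2} \left(- \frac{1}{7016}\right) = \frac{i \sqrt{2}}{1754}$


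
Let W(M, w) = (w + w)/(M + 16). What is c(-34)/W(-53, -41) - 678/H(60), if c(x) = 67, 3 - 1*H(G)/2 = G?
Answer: 56367/1558 ≈ 36.179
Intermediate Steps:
H(G) = 6 - 2*G
W(M, w) = 2*w/(16 + M) (W(M, w) = (2*w)/(16 + M) = 2*w/(16 + M))
c(-34)/W(-53, -41) - 678/H(60) = 67/((2*(-41)/(16 - 53))) - 678/(6 - 2*60) = 67/((2*(-41)/(-37))) - 678/(6 - 120) = 67/((2*(-41)*(-1/37))) - 678/(-114) = 67/(82/37) - 678*(-1/114) = 67*(37/82) + 113/19 = 2479/82 + 113/19 = 56367/1558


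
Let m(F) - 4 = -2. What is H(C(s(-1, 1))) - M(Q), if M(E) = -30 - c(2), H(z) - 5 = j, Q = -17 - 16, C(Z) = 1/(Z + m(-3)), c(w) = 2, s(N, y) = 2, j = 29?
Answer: 66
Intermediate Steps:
m(F) = 2 (m(F) = 4 - 2 = 2)
C(Z) = 1/(2 + Z) (C(Z) = 1/(Z + 2) = 1/(2 + Z))
Q = -33
H(z) = 34 (H(z) = 5 + 29 = 34)
M(E) = -32 (M(E) = -30 - 1*2 = -30 - 2 = -32)
H(C(s(-1, 1))) - M(Q) = 34 - 1*(-32) = 34 + 32 = 66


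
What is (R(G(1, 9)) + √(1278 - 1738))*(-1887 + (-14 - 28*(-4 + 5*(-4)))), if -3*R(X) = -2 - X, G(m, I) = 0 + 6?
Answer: -9832/3 - 2458*I*√115 ≈ -3277.3 - 26359.0*I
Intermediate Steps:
G(m, I) = 6
R(X) = ⅔ + X/3 (R(X) = -(-2 - X)/3 = ⅔ + X/3)
(R(G(1, 9)) + √(1278 - 1738))*(-1887 + (-14 - 28*(-4 + 5*(-4)))) = ((⅔ + (⅓)*6) + √(1278 - 1738))*(-1887 + (-14 - 28*(-4 + 5*(-4)))) = ((⅔ + 2) + √(-460))*(-1887 + (-14 - 28*(-4 - 20))) = (8/3 + 2*I*√115)*(-1887 + (-14 - 28*(-24))) = (8/3 + 2*I*√115)*(-1887 + (-14 + 672)) = (8/3 + 2*I*√115)*(-1887 + 658) = (8/3 + 2*I*√115)*(-1229) = -9832/3 - 2458*I*√115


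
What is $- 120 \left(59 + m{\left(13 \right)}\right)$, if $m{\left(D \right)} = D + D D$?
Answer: $-28920$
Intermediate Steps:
$m{\left(D \right)} = D + D^{2}$
$- 120 \left(59 + m{\left(13 \right)}\right) = - 120 \left(59 + 13 \left(1 + 13\right)\right) = - 120 \left(59 + 13 \cdot 14\right) = - 120 \left(59 + 182\right) = \left(-120\right) 241 = -28920$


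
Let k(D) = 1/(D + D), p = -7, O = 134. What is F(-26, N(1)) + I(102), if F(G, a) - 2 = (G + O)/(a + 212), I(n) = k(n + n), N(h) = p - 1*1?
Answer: 1033/408 ≈ 2.5319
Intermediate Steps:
N(h) = -8 (N(h) = -7 - 1*1 = -7 - 1 = -8)
k(D) = 1/(2*D)
I(n) = 1/(4*n) (I(n) = 1/(2*(n + n)) = 1/(2*((2*n))) = (1/(2*n))/2 = 1/(4*n))
F(G, a) = 2 + (134 + G)/(212 + a) (F(G, a) = 2 + (G + 134)/(a + 212) = 2 + (134 + G)/(212 + a))
F(-26, N(1)) + I(102) = (558 - 26 + 2*(-8))/(212 - 8) + (¼)/102 = (558 - 26 - 16)/204 + (¼)*(1/102) = (1/204)*516 + 1/408 = 43/17 + 1/408 = 1033/408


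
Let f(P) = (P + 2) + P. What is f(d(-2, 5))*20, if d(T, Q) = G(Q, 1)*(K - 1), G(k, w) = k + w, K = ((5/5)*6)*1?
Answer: 1240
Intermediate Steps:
K = 6 (K = ((5*(⅕))*6)*1 = (1*6)*1 = 6*1 = 6)
d(T, Q) = 5 + 5*Q (d(T, Q) = (Q + 1)*(6 - 1) = (1 + Q)*5 = 5 + 5*Q)
f(P) = 2 + 2*P (f(P) = (2 + P) + P = 2 + 2*P)
f(d(-2, 5))*20 = (2 + 2*(5 + 5*5))*20 = (2 + 2*(5 + 25))*20 = (2 + 2*30)*20 = (2 + 60)*20 = 62*20 = 1240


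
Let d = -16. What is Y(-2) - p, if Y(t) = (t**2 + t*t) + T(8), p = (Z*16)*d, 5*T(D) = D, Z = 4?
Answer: 5168/5 ≈ 1033.6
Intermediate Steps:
T(D) = D/5
p = -1024 (p = (4*16)*(-16) = 64*(-16) = -1024)
Y(t) = 8/5 + 2*t**2 (Y(t) = (t**2 + t*t) + (1/5)*8 = (t**2 + t**2) + 8/5 = 2*t**2 + 8/5 = 8/5 + 2*t**2)
Y(-2) - p = (8/5 + 2*(-2)**2) - 1*(-1024) = (8/5 + 2*4) + 1024 = (8/5 + 8) + 1024 = 48/5 + 1024 = 5168/5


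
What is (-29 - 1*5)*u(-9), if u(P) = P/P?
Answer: -34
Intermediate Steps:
u(P) = 1
(-29 - 1*5)*u(-9) = (-29 - 1*5)*1 = (-29 - 5)*1 = -34*1 = -34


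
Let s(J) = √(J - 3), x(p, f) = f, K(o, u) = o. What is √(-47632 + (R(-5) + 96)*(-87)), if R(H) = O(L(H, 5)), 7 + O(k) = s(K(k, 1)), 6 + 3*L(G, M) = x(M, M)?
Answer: √(-55375 - 29*I*√30) ≈ 0.3375 - 235.32*I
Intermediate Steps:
L(G, M) = -2 + M/3
s(J) = √(-3 + J)
O(k) = -7 + √(-3 + k)
R(H) = -7 + I*√30/3 (R(H) = -7 + √(-3 + (-2 + (⅓)*5)) = -7 + √(-3 + (-2 + 5/3)) = -7 + √(-3 - ⅓) = -7 + √(-10/3) = -7 + I*√30/3)
√(-47632 + (R(-5) + 96)*(-87)) = √(-47632 + ((-7 + I*√30/3) + 96)*(-87)) = √(-47632 + (89 + I*√30/3)*(-87)) = √(-47632 + (-7743 - 29*I*√30)) = √(-55375 - 29*I*√30)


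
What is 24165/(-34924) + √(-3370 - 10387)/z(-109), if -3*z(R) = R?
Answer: -24165/34924 + 3*I*√13757/109 ≈ -0.69193 + 3.2282*I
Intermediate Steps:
z(R) = -R/3
24165/(-34924) + √(-3370 - 10387)/z(-109) = 24165/(-34924) + √(-3370 - 10387)/((-⅓*(-109))) = 24165*(-1/34924) + √(-13757)/(109/3) = -24165/34924 + (I*√13757)*(3/109) = -24165/34924 + 3*I*√13757/109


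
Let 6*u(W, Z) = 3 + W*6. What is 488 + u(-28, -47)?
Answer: 921/2 ≈ 460.50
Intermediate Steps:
u(W, Z) = 1/2 + W (u(W, Z) = (3 + W*6)/6 = (3 + 6*W)/6 = 1/2 + W)
488 + u(-28, -47) = 488 + (1/2 - 28) = 488 - 55/2 = 921/2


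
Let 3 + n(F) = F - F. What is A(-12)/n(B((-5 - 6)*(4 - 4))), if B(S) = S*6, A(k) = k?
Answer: 4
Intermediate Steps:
B(S) = 6*S
n(F) = -3 (n(F) = -3 + (F - F) = -3 + 0 = -3)
A(-12)/n(B((-5 - 6)*(4 - 4))) = -12/(-3) = -12*(-⅓) = 4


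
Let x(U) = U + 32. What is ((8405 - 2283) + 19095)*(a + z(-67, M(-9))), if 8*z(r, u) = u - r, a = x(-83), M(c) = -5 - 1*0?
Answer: -4362541/4 ≈ -1.0906e+6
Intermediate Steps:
M(c) = -5 (M(c) = -5 + 0 = -5)
x(U) = 32 + U
a = -51 (a = 32 - 83 = -51)
z(r, u) = -r/8 + u/8 (z(r, u) = (u - r)/8 = -r/8 + u/8)
((8405 - 2283) + 19095)*(a + z(-67, M(-9))) = ((8405 - 2283) + 19095)*(-51 + (-⅛*(-67) + (⅛)*(-5))) = (6122 + 19095)*(-51 + (67/8 - 5/8)) = 25217*(-51 + 31/4) = 25217*(-173/4) = -4362541/4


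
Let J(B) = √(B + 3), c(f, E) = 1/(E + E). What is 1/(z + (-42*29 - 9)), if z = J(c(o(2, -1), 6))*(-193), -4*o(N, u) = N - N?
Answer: -14724/16688135 + 386*√111/16688135 ≈ -0.00063861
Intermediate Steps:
o(N, u) = 0 (o(N, u) = -(N - N)/4 = -¼*0 = 0)
c(f, E) = 1/(2*E)
J(B) = √(3 + B)
z = -193*√111/6 (z = √(3 + (½)/6)*(-193) = √(3 + (½)*(⅙))*(-193) = √(3 + 1/12)*(-193) = √(37/12)*(-193) = (√111/6)*(-193) = -193*√111/6 ≈ -338.90)
1/(z + (-42*29 - 9)) = 1/(-193*√111/6 + (-42*29 - 9)) = 1/(-193*√111/6 + (-1218 - 9)) = 1/(-193*√111/6 - 1227) = 1/(-1227 - 193*√111/6)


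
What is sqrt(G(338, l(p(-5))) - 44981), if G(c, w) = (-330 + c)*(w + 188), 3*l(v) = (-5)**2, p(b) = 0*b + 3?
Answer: I*sqrt(390693)/3 ≈ 208.35*I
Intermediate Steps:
p(b) = 3 (p(b) = 0 + 3 = 3)
l(v) = 25/3 (l(v) = (1/3)*(-5)**2 = (1/3)*25 = 25/3)
G(c, w) = (-330 + c)*(188 + w)
sqrt(G(338, l(p(-5))) - 44981) = sqrt((-62040 - 330*25/3 + 188*338 + 338*(25/3)) - 44981) = sqrt((-62040 - 2750 + 63544 + 8450/3) - 44981) = sqrt(4712/3 - 44981) = sqrt(-130231/3) = I*sqrt(390693)/3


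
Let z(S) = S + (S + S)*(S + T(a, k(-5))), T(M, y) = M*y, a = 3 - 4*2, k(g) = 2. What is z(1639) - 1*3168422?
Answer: 2173079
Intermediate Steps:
a = -5 (a = 3 - 8 = -5)
z(S) = S + 2*S*(-10 + S) (z(S) = S + (S + S)*(S - 5*2) = S + (2*S)*(S - 10) = S + (2*S)*(-10 + S) = S + 2*S*(-10 + S))
z(1639) - 1*3168422 = 1639*(-19 + 2*1639) - 1*3168422 = 1639*(-19 + 3278) - 3168422 = 1639*3259 - 3168422 = 5341501 - 3168422 = 2173079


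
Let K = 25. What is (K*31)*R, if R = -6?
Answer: -4650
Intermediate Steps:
(K*31)*R = (25*31)*(-6) = 775*(-6) = -4650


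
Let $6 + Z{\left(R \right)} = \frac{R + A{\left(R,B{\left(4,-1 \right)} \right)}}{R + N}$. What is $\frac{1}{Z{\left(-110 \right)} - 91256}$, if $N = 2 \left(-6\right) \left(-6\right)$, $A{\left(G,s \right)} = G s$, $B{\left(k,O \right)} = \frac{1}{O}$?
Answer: $- \frac{1}{91262} \approx -1.0957 \cdot 10^{-5}$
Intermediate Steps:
$N = 72$ ($N = \left(-12\right) \left(-6\right) = 72$)
$Z{\left(R \right)} = -6$ ($Z{\left(R \right)} = -6 + \frac{R + \frac{R}{-1}}{R + 72} = -6 + \frac{R + R \left(-1\right)}{72 + R} = -6 + \frac{R - R}{72 + R} = -6 + \frac{0}{72 + R} = -6 + 0 = -6$)
$\frac{1}{Z{\left(-110 \right)} - 91256} = \frac{1}{-6 - 91256} = \frac{1}{-91262} = - \frac{1}{91262}$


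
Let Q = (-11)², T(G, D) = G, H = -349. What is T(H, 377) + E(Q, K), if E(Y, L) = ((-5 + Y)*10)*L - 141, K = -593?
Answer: -688370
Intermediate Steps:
Q = 121
E(Y, L) = -141 + L*(-50 + 10*Y) (E(Y, L) = (-50 + 10*Y)*L - 141 = L*(-50 + 10*Y) - 141 = -141 + L*(-50 + 10*Y))
T(H, 377) + E(Q, K) = -349 + (-141 - 50*(-593) + 10*(-593)*121) = -349 + (-141 + 29650 - 717530) = -349 - 688021 = -688370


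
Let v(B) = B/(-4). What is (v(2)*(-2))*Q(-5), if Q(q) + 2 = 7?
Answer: 5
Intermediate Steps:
v(B) = -B/4 (v(B) = B*(-¼) = -B/4)
Q(q) = 5 (Q(q) = -2 + 7 = 5)
(v(2)*(-2))*Q(-5) = (-¼*2*(-2))*5 = -½*(-2)*5 = 1*5 = 5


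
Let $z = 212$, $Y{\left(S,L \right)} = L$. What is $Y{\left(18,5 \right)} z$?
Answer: $1060$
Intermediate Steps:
$Y{\left(18,5 \right)} z = 5 \cdot 212 = 1060$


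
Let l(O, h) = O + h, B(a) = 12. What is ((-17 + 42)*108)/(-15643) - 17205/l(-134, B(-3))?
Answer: 268808415/1908446 ≈ 140.85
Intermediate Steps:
((-17 + 42)*108)/(-15643) - 17205/l(-134, B(-3)) = ((-17 + 42)*108)/(-15643) - 17205/(-134 + 12) = (25*108)*(-1/15643) - 17205/(-122) = 2700*(-1/15643) - 17205*(-1/122) = -2700/15643 + 17205/122 = 268808415/1908446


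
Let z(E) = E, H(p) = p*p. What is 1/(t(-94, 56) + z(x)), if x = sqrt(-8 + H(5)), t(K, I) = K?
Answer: -94/8819 - sqrt(17)/8819 ≈ -0.011126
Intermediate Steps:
H(p) = p**2
x = sqrt(17) (x = sqrt(-8 + 5**2) = sqrt(-8 + 25) = sqrt(17) ≈ 4.1231)
1/(t(-94, 56) + z(x)) = 1/(-94 + sqrt(17))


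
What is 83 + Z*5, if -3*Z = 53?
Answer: -16/3 ≈ -5.3333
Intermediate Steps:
Z = -53/3 (Z = -⅓*53 = -53/3 ≈ -17.667)
83 + Z*5 = 83 - 53/3*5 = 83 - 265/3 = -16/3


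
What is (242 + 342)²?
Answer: 341056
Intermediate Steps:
(242 + 342)² = 584² = 341056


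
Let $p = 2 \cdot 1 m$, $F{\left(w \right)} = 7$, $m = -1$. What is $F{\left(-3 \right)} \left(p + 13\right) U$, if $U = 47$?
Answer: $3619$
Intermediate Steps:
$p = -2$ ($p = 2 \cdot 1 \left(-1\right) = 2 \left(-1\right) = -2$)
$F{\left(-3 \right)} \left(p + 13\right) U = 7 \left(-2 + 13\right) 47 = 7 \cdot 11 \cdot 47 = 77 \cdot 47 = 3619$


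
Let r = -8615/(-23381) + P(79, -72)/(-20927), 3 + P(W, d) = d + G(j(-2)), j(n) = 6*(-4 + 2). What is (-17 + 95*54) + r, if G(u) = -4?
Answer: 2501943311335/489294187 ≈ 5113.4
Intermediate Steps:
j(n) = -12 (j(n) = 6*(-2) = -12)
P(W, d) = -7 + d (P(W, d) = -3 + (d - 4) = -3 + (-4 + d) = -7 + d)
r = 182133204/489294187 (r = -8615/(-23381) + (-7 - 72)/(-20927) = -8615*(-1/23381) - 79*(-1/20927) = 8615/23381 + 79/20927 = 182133204/489294187 ≈ 0.37224)
(-17 + 95*54) + r = (-17 + 95*54) + 182133204/489294187 = (-17 + 5130) + 182133204/489294187 = 5113 + 182133204/489294187 = 2501943311335/489294187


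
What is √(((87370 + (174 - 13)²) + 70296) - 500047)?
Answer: 2*I*√79115 ≈ 562.55*I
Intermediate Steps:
√(((87370 + (174 - 13)²) + 70296) - 500047) = √(((87370 + 161²) + 70296) - 500047) = √(((87370 + 25921) + 70296) - 500047) = √((113291 + 70296) - 500047) = √(183587 - 500047) = √(-316460) = 2*I*√79115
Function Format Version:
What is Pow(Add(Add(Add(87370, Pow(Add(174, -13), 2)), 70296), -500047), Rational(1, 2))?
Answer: Mul(2, I, Pow(79115, Rational(1, 2))) ≈ Mul(562.55, I)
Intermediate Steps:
Pow(Add(Add(Add(87370, Pow(Add(174, -13), 2)), 70296), -500047), Rational(1, 2)) = Pow(Add(Add(Add(87370, Pow(161, 2)), 70296), -500047), Rational(1, 2)) = Pow(Add(Add(Add(87370, 25921), 70296), -500047), Rational(1, 2)) = Pow(Add(Add(113291, 70296), -500047), Rational(1, 2)) = Pow(Add(183587, -500047), Rational(1, 2)) = Pow(-316460, Rational(1, 2)) = Mul(2, I, Pow(79115, Rational(1, 2)))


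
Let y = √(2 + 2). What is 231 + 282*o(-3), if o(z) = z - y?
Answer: -1179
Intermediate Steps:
y = 2 (y = √4 = 2)
o(z) = -2 + z (o(z) = z - 1*2 = z - 2 = -2 + z)
231 + 282*o(-3) = 231 + 282*(-2 - 3) = 231 + 282*(-5) = 231 - 1410 = -1179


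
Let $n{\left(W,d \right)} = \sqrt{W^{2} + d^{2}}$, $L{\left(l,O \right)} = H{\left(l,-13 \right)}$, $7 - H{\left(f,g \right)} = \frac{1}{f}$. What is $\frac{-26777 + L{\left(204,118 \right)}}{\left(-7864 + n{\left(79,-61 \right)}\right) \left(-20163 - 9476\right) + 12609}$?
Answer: $- \frac{1272943603595105}{11082080493815001492} - \frac{161860979759 \sqrt{9962}}{11082080493815001492} \approx -0.00011632$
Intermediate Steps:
$H{\left(f,g \right)} = 7 - \frac{1}{f}$
$L{\left(l,O \right)} = 7 - \frac{1}{l}$
$\frac{-26777 + L{\left(204,118 \right)}}{\left(-7864 + n{\left(79,-61 \right)}\right) \left(-20163 - 9476\right) + 12609} = \frac{-26777 + \left(7 - \frac{1}{204}\right)}{\left(-7864 + \sqrt{79^{2} + \left(-61\right)^{2}}\right) \left(-20163 - 9476\right) + 12609} = \frac{-26777 + \left(7 - \frac{1}{204}\right)}{\left(-7864 + \sqrt{6241 + 3721}\right) \left(-29639\right) + 12609} = \frac{-26777 + \left(7 - \frac{1}{204}\right)}{\left(-7864 + \sqrt{9962}\right) \left(-29639\right) + 12609} = \frac{-26777 + \frac{1427}{204}}{\left(233081096 - 29639 \sqrt{9962}\right) + 12609} = - \frac{5461081}{204 \left(233093705 - 29639 \sqrt{9962}\right)}$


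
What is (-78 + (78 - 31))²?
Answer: 961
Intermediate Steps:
(-78 + (78 - 31))² = (-78 + 47)² = (-31)² = 961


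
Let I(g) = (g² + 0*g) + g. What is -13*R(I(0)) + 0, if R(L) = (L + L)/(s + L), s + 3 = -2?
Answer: 0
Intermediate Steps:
s = -5 (s = -3 - 2 = -5)
I(g) = g + g² (I(g) = (g² + 0) + g = g² + g = g + g²)
R(L) = 2*L/(-5 + L) (R(L) = (L + L)/(-5 + L) = (2*L)/(-5 + L) = 2*L/(-5 + L))
-13*R(I(0)) + 0 = -26*0*(1 + 0)/(-5 + 0*(1 + 0)) + 0 = -26*0*1/(-5 + 0*1) + 0 = -26*0/(-5 + 0) + 0 = -26*0/(-5) + 0 = -26*0*(-1)/5 + 0 = -13*0 + 0 = 0 + 0 = 0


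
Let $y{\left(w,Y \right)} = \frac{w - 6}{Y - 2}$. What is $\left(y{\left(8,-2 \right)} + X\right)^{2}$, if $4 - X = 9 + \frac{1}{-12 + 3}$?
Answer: $\frac{9409}{324} \approx 29.04$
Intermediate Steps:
$y{\left(w,Y \right)} = \frac{-6 + w}{-2 + Y}$
$X = - \frac{44}{9}$ ($X = 4 - \left(9 + \frac{1}{-12 + 3}\right) = 4 - \left(9 + \frac{1}{-9}\right) = 4 - \left(9 - \frac{1}{9}\right) = 4 - \frac{80}{9} = - \frac{44}{9} \approx -4.8889$)
$\left(y{\left(8,-2 \right)} + X\right)^{2} = \left(\frac{-6 + 8}{-2 - 2} - \frac{44}{9}\right)^{2} = \left(\frac{1}{-4} \cdot 2 - \frac{44}{9}\right)^{2} = \left(\left(- \frac{1}{4}\right) 2 - \frac{44}{9}\right)^{2} = \left(- \frac{1}{2} - \frac{44}{9}\right)^{2} = \left(- \frac{97}{18}\right)^{2} = \frac{9409}{324}$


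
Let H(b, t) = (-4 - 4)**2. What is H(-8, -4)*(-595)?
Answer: -38080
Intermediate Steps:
H(b, t) = 64 (H(b, t) = (-8)**2 = 64)
H(-8, -4)*(-595) = 64*(-595) = -38080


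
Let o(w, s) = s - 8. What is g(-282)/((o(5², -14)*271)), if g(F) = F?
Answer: 141/2981 ≈ 0.047300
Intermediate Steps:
o(w, s) = -8 + s
g(-282)/((o(5², -14)*271)) = -282*1/(271*(-8 - 14)) = -282/((-22*271)) = -282/(-5962) = -282*(-1/5962) = 141/2981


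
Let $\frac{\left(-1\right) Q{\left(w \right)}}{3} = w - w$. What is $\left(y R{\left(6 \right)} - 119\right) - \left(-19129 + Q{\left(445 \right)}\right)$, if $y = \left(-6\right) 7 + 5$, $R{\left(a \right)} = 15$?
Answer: $18455$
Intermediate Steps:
$Q{\left(w \right)} = 0$ ($Q{\left(w \right)} = - 3 \left(w - w\right) = \left(-3\right) 0 = 0$)
$y = -37$ ($y = -42 + 5 = -37$)
$\left(y R{\left(6 \right)} - 119\right) - \left(-19129 + Q{\left(445 \right)}\right) = \left(\left(-37\right) 15 - 119\right) + \left(19129 - 0\right) = \left(-555 - 119\right) + \left(19129 + 0\right) = -674 + 19129 = 18455$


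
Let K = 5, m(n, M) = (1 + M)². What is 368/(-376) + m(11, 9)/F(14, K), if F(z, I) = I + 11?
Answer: 991/188 ≈ 5.2713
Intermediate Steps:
F(z, I) = 11 + I
368/(-376) + m(11, 9)/F(14, K) = 368/(-376) + (1 + 9)²/(11 + 5) = 368*(-1/376) + 10²/16 = -46/47 + 100*(1/16) = -46/47 + 25/4 = 991/188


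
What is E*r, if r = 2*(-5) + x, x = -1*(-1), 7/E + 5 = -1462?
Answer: 7/163 ≈ 0.042945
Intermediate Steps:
E = -7/1467 (E = 7/(-5 - 1462) = 7/(-1467) = 7*(-1/1467) = -7/1467 ≈ -0.0047716)
x = 1
r = -9 (r = 2*(-5) + 1 = -10 + 1 = -9)
E*r = -7/1467*(-9) = 7/163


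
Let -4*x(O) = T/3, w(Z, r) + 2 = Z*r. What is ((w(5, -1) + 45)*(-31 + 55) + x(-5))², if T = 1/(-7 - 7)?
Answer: 23475449089/28224 ≈ 8.3176e+5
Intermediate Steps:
T = -1/14 (T = 1/(-14) = -1/14 ≈ -0.071429)
w(Z, r) = -2 + Z*r
x(O) = 1/168 (x(O) = -(-1)/(56*3) = -¼*(-1/42) = 1/168)
((w(5, -1) + 45)*(-31 + 55) + x(-5))² = (((-2 + 5*(-1)) + 45)*(-31 + 55) + 1/168)² = (((-2 - 5) + 45)*24 + 1/168)² = ((-7 + 45)*24 + 1/168)² = (38*24 + 1/168)² = (912 + 1/168)² = (153217/168)² = 23475449089/28224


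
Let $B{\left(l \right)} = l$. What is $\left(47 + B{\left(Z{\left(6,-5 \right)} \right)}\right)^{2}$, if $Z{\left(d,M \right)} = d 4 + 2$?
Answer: $5329$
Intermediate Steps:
$Z{\left(d,M \right)} = 2 + 4 d$ ($Z{\left(d,M \right)} = 4 d + 2 = 2 + 4 d$)
$\left(47 + B{\left(Z{\left(6,-5 \right)} \right)}\right)^{2} = \left(47 + \left(2 + 4 \cdot 6\right)\right)^{2} = \left(47 + \left(2 + 24\right)\right)^{2} = \left(47 + 26\right)^{2} = 73^{2} = 5329$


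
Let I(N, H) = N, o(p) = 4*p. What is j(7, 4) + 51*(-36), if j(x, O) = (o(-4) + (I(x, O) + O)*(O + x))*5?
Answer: -1311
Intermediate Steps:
j(x, O) = -80 + 5*(O + x)² (j(x, O) = (4*(-4) + (x + O)*(O + x))*5 = (-16 + (O + x)*(O + x))*5 = (-16 + (O + x)²)*5 = -80 + 5*(O + x)²)
j(7, 4) + 51*(-36) = (-80 + 5*4² + 5*7² + 10*4*7) + 51*(-36) = (-80 + 5*16 + 5*49 + 280) - 1836 = (-80 + 80 + 245 + 280) - 1836 = 525 - 1836 = -1311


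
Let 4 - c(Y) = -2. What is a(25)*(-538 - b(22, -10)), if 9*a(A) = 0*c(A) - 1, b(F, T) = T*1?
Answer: 176/3 ≈ 58.667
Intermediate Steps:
b(F, T) = T
c(Y) = 6 (c(Y) = 4 - 1*(-2) = 4 + 2 = 6)
a(A) = -⅑ (a(A) = (0*6 - 1)/9 = (0 - 1)/9 = (⅑)*(-1) = -⅑)
a(25)*(-538 - b(22, -10)) = -(-538 - 1*(-10))/9 = -(-538 + 10)/9 = -⅑*(-528) = 176/3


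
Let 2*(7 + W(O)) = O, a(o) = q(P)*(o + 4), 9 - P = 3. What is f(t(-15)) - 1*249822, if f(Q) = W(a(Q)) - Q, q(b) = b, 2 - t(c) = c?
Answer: -249783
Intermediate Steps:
P = 6 (P = 9 - 1*3 = 9 - 3 = 6)
t(c) = 2 - c
a(o) = 24 + 6*o (a(o) = 6*(o + 4) = 6*(4 + o) = 24 + 6*o)
W(O) = -7 + O/2
f(Q) = 5 + 2*Q (f(Q) = (-7 + (24 + 6*Q)/2) - Q = (-7 + (12 + 3*Q)) - Q = (5 + 3*Q) - Q = 5 + 2*Q)
f(t(-15)) - 1*249822 = (5 + 2*(2 - 1*(-15))) - 1*249822 = (5 + 2*(2 + 15)) - 249822 = (5 + 2*17) - 249822 = (5 + 34) - 249822 = 39 - 249822 = -249783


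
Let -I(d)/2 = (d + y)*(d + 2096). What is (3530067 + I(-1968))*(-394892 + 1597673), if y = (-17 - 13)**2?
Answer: 4574747463975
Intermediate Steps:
y = 900 (y = (-30)**2 = 900)
I(d) = -2*(900 + d)*(2096 + d) (I(d) = -2*(d + 900)*(d + 2096) = -2*(900 + d)*(2096 + d))
(3530067 + I(-1968))*(-394892 + 1597673) = (3530067 + (-3772800 - 5992*(-1968) - 2*(-1968)**2))*(-394892 + 1597673) = (3530067 + (-3772800 + 11792256 - 2*3873024))*1202781 = (3530067 + (-3772800 + 11792256 - 7746048))*1202781 = (3530067 + 273408)*1202781 = 3803475*1202781 = 4574747463975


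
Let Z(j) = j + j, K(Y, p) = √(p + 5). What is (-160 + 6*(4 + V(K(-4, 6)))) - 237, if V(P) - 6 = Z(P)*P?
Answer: -205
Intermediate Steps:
K(Y, p) = √(5 + p)
Z(j) = 2*j
V(P) = 6 + 2*P² (V(P) = 6 + (2*P)*P = 6 + 2*P²)
(-160 + 6*(4 + V(K(-4, 6)))) - 237 = (-160 + 6*(4 + (6 + 2*(√(5 + 6))²))) - 237 = (-160 + 6*(4 + (6 + 2*(√11)²))) - 237 = (-160 + 6*(4 + (6 + 2*11))) - 237 = (-160 + 6*(4 + (6 + 22))) - 237 = (-160 + 6*(4 + 28)) - 237 = (-160 + 6*32) - 237 = (-160 + 192) - 237 = 32 - 237 = -205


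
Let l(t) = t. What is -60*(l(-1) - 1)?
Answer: 120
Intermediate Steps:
-60*(l(-1) - 1) = -60*(-1 - 1) = -60*(-2) = -15*(-8) = 120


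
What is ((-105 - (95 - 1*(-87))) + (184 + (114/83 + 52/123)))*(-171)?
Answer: 58891773/3403 ≈ 17306.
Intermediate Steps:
((-105 - (95 - 1*(-87))) + (184 + (114/83 + 52/123)))*(-171) = ((-105 - (95 + 87)) + (184 + (114*(1/83) + 52*(1/123))))*(-171) = ((-105 - 1*182) + (184 + (114/83 + 52/123)))*(-171) = ((-105 - 182) + (184 + 18338/10209))*(-171) = (-287 + 1896794/10209)*(-171) = -1033189/10209*(-171) = 58891773/3403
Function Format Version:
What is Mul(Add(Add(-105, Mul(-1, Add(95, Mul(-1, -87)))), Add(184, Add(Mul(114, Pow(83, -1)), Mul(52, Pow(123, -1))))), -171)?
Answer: Rational(58891773, 3403) ≈ 17306.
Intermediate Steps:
Mul(Add(Add(-105, Mul(-1, Add(95, Mul(-1, -87)))), Add(184, Add(Mul(114, Pow(83, -1)), Mul(52, Pow(123, -1))))), -171) = Mul(Add(Add(-105, Mul(-1, Add(95, 87))), Add(184, Add(Mul(114, Rational(1, 83)), Mul(52, Rational(1, 123))))), -171) = Mul(Add(Add(-105, Mul(-1, 182)), Add(184, Add(Rational(114, 83), Rational(52, 123)))), -171) = Mul(Add(Add(-105, -182), Add(184, Rational(18338, 10209))), -171) = Mul(Add(-287, Rational(1896794, 10209)), -171) = Mul(Rational(-1033189, 10209), -171) = Rational(58891773, 3403)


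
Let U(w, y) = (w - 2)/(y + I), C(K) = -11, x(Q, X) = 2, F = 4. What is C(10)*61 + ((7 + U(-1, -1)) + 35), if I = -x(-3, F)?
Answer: -628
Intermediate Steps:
I = -2 (I = -1*2 = -2)
U(w, y) = (-2 + w)/(-2 + y) (U(w, y) = (w - 2)/(y - 2) = (-2 + w)/(-2 + y))
C(10)*61 + ((7 + U(-1, -1)) + 35) = -11*61 + ((7 + (-2 - 1)/(-2 - 1)) + 35) = -671 + ((7 - 3/(-3)) + 35) = -671 + ((7 - 1/3*(-3)) + 35) = -671 + ((7 + 1) + 35) = -671 + (8 + 35) = -671 + 43 = -628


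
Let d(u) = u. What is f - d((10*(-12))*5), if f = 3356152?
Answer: 3356752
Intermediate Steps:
f - d((10*(-12))*5) = 3356152 - 10*(-12)*5 = 3356152 - (-120)*5 = 3356152 - 1*(-600) = 3356152 + 600 = 3356752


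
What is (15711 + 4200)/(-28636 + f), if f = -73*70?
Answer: -19911/33746 ≈ -0.59002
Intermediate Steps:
f = -5110
(15711 + 4200)/(-28636 + f) = (15711 + 4200)/(-28636 - 5110) = 19911/(-33746) = 19911*(-1/33746) = -19911/33746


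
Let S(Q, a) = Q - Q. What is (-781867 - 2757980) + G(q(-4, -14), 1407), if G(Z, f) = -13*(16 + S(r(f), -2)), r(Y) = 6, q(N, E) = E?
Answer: -3540055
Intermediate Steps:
S(Q, a) = 0
G(Z, f) = -208 (G(Z, f) = -13*(16 + 0) = -13*16 = -208)
(-781867 - 2757980) + G(q(-4, -14), 1407) = (-781867 - 2757980) - 208 = -3539847 - 208 = -3540055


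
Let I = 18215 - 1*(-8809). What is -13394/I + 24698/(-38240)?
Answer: -36863291/32293680 ≈ -1.1415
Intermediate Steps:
I = 27024 (I = 18215 + 8809 = 27024)
-13394/I + 24698/(-38240) = -13394/27024 + 24698/(-38240) = -13394*1/27024 + 24698*(-1/38240) = -6697/13512 - 12349/19120 = -36863291/32293680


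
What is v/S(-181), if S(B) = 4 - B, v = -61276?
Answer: -61276/185 ≈ -331.22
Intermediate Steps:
v/S(-181) = -61276/(4 - 1*(-181)) = -61276/(4 + 181) = -61276/185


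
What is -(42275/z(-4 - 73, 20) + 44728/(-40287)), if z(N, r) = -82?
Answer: 1706800621/3303534 ≈ 516.66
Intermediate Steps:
-(42275/z(-4 - 73, 20) + 44728/(-40287)) = -(42275/(-82) + 44728/(-40287)) = -(42275*(-1/82) + 44728*(-1/40287)) = -(-42275/82 - 44728/40287) = -1*(-1706800621/3303534) = 1706800621/3303534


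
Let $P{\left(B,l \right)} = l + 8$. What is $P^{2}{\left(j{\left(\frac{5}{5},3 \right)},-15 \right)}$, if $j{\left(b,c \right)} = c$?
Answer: $49$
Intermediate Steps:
$P{\left(B,l \right)} = 8 + l$
$P^{2}{\left(j{\left(\frac{5}{5},3 \right)},-15 \right)} = \left(8 - 15\right)^{2} = \left(-7\right)^{2} = 49$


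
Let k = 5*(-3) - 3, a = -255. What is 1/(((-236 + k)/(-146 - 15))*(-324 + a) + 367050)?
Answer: 161/58947984 ≈ 2.7312e-6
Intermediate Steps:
k = -18 (k = -15 - 3 = -18)
1/(((-236 + k)/(-146 - 15))*(-324 + a) + 367050) = 1/(((-236 - 18)/(-146 - 15))*(-324 - 255) + 367050) = 1/(-254/(-161)*(-579) + 367050) = 1/(-254*(-1/161)*(-579) + 367050) = 1/((254/161)*(-579) + 367050) = 1/(-147066/161 + 367050) = 1/(58947984/161) = 161/58947984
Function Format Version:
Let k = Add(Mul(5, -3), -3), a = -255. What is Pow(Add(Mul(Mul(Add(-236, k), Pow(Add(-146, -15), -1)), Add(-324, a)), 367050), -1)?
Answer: Rational(161, 58947984) ≈ 2.7312e-6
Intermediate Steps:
k = -18 (k = Add(-15, -3) = -18)
Pow(Add(Mul(Mul(Add(-236, k), Pow(Add(-146, -15), -1)), Add(-324, a)), 367050), -1) = Pow(Add(Mul(Mul(Add(-236, -18), Pow(Add(-146, -15), -1)), Add(-324, -255)), 367050), -1) = Pow(Add(Mul(Mul(-254, Pow(-161, -1)), -579), 367050), -1) = Pow(Add(Mul(Mul(-254, Rational(-1, 161)), -579), 367050), -1) = Pow(Add(Mul(Rational(254, 161), -579), 367050), -1) = Pow(Add(Rational(-147066, 161), 367050), -1) = Pow(Rational(58947984, 161), -1) = Rational(161, 58947984)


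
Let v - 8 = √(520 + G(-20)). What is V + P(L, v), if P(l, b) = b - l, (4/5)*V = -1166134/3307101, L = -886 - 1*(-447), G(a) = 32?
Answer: 2953632959/6614202 + 2*√138 ≈ 470.05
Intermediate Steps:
L = -439 (L = -886 + 447 = -439)
v = 8 + 2*√138 (v = 8 + √(520 + 32) = 8 + √552 = 8 + 2*√138 ≈ 31.495)
V = -2915335/6614202 (V = 5*(-1166134/3307101)/4 = 5*(-1166134*1/3307101)/4 = (5/4)*(-1166134/3307101) = -2915335/6614202 ≈ -0.44077)
V + P(L, v) = -2915335/6614202 + ((8 + 2*√138) - 1*(-439)) = -2915335/6614202 + ((8 + 2*√138) + 439) = -2915335/6614202 + (447 + 2*√138) = 2953632959/6614202 + 2*√138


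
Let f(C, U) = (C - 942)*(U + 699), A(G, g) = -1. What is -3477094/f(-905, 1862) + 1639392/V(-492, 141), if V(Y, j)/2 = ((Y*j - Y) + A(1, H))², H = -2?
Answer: 16501270234429366/22442713268420887 ≈ 0.73526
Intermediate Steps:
V(Y, j) = 2*(-1 - Y + Y*j)² (V(Y, j) = 2*((Y*j - Y) - 1)² = 2*((-Y + Y*j) - 1)² = 2*(-1 - Y + Y*j)²)
f(C, U) = (-942 + C)*(699 + U)
-3477094/f(-905, 1862) + 1639392/V(-492, 141) = -3477094/(-658458 - 942*1862 + 699*(-905) - 905*1862) + 1639392/((2*(1 - 492 - 1*(-492)*141)²)) = -3477094/(-658458 - 1754004 - 632595 - 1685110) + 1639392/((2*(1 - 492 + 69372)²)) = -3477094/(-4730167) + 1639392/((2*68881²)) = -3477094*(-1/4730167) + 1639392/((2*4744592161)) = 3477094/4730167 + 1639392/9489184322 = 3477094/4730167 + 1639392*(1/9489184322) = 3477094/4730167 + 819696/4744592161 = 16501270234429366/22442713268420887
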